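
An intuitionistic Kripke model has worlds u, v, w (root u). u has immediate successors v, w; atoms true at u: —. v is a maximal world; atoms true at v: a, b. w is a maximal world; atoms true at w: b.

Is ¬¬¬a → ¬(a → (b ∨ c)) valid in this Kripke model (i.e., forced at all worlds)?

Not every world: u ⊮ ¬¬¬a → ¬(a → (b ∨ c)).
u ⊮ ¬¬¬a → ¬(a → (b ∨ c)): at the accessible world w, w ⊩ ¬¬¬a but w ⊮ ¬(a → (b ∨ c)).
w ⊮ ¬(a → (b ∨ c)) since w is accessible from w and w ⊩ a → (b ∨ c).
w ⊩ a → (b ∨ c) vacuously: no world accessible from w forces the antecedent a.

No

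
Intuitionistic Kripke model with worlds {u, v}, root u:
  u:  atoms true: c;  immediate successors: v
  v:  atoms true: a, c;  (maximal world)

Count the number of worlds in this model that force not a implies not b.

u: forces it.
v: forces it.
Worlds forcing the formula: {u, v}.

2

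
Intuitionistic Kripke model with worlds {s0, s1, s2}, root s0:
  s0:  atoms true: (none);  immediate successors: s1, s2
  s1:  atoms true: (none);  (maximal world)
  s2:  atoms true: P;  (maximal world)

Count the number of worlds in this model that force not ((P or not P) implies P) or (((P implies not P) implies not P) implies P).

2

s0: does not force it — s0 does not force not ((P or not P) implies P) or (((P implies not P) implies not P) implies P): neither disjunct is forced at s0.
s1: forces it.
s2: forces it.
Worlds forcing the formula: {s1, s2}.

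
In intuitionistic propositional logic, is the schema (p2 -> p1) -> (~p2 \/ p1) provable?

No

This is the material-implication-as-disjunction principle, which is not intuitionistically valid.
A Kripke countermodel: worlds u, v; order generated by u <= v; atoms true at each world — u:{}; v:{p1,p2}.
u ||-/- (p2 -> p1) -> (~p2 \/ p1): already at u itself, u ||- p2 -> p1 but u ||-/- ~p2 \/ p1.
u ||-/- ~p2 \/ p1: neither disjunct is forced at u.
u ||-/- ~p2 since v is accessible from u and v ||- p2.
So the root u does not force the formula.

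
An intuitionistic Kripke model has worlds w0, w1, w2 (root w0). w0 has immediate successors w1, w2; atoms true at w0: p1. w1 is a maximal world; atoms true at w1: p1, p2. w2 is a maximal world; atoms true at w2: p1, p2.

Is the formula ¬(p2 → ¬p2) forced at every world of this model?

Yes

w0 ⊩ ¬(p2 → ¬p2): no world accessible from w0 forces p2 → ¬p2.
Since the root w0 forces ¬(p2 → ¬p2) and forcing is persistent (monotone upward), every world forces it.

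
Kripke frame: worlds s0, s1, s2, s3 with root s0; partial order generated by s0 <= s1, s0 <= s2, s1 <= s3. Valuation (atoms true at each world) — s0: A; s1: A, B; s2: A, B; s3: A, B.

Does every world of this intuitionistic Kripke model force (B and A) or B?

Not every world: s0 does not force (B and A) or B.
s0 does not force (B and A) or B: neither disjunct is forced at s0.
s0 does not force B and A since s0 fails B.

No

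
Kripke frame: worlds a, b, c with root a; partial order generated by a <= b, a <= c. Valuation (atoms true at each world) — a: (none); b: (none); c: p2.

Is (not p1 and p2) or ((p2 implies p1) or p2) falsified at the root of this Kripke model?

a does not force (not p1 and p2) or ((p2 implies p1) or p2): neither disjunct is forced at a.
a does not force not p1 and p2 since a fails p2.
So the root a does not force (not p1 and p2) or ((p2 implies p1) or p2); the model is a countermodel.

Yes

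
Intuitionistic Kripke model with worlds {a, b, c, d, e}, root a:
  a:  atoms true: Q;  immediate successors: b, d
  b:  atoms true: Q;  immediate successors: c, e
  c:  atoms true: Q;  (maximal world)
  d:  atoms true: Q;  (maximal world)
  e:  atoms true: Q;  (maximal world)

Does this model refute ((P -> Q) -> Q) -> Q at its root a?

No

a ||- ((P -> Q) -> Q) -> Q: every world accessible from a that forces (P -> Q) -> Q (namely a, b, c, d, e) also forces Q.
So the root a forces ((P -> Q) -> Q) -> Q; the model is not a countermodel.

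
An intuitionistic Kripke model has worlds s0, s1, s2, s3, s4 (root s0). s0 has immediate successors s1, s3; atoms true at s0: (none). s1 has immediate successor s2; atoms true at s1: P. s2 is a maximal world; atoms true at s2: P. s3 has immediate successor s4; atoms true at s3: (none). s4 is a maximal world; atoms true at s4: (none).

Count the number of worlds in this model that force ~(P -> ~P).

s0: does not force it — s0 ||-/- ~(P -> ~P) since s3 is accessible from s0 and s3 ||- P -> ~P.
s1: forces it.
s2: forces it.
s3: does not force it.
s4: does not force it.
Worlds forcing the formula: {s1, s2}.

2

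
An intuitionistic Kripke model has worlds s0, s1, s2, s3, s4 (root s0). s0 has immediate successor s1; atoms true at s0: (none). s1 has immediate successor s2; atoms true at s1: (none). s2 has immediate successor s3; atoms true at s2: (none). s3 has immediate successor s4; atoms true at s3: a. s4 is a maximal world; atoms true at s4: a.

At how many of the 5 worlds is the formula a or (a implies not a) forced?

2

s0: does not force it — s0 does not force a or (a implies not a): neither disjunct is forced at s0.
s1: does not force it — s1 does not force a or (a implies not a): neither disjunct is forced at s1.
s2: does not force it — s2 does not force a or (a implies not a): neither disjunct is forced at s2.
s3: forces it.
s4: forces it.
Worlds forcing the formula: {s3, s4}.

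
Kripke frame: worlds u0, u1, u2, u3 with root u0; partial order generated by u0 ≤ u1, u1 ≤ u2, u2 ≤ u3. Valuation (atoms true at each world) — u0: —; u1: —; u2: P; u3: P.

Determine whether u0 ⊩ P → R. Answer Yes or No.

u0 ⊮ P → R: at the accessible world u2, u2 ⊩ P but u2 ⊮ R.
u2 lacks atom R, so u2 ⊮ R.

No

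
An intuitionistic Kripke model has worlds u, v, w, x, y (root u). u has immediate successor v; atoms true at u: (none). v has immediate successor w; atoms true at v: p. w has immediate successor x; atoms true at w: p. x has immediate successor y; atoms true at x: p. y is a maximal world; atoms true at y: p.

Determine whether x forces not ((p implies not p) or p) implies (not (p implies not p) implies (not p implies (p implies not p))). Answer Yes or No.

Yes

x forces not ((p implies not p) or p) implies (not (p implies not p) implies (not p implies (p implies not p))) vacuously: no world accessible from x forces the antecedent not ((p implies not p) or p).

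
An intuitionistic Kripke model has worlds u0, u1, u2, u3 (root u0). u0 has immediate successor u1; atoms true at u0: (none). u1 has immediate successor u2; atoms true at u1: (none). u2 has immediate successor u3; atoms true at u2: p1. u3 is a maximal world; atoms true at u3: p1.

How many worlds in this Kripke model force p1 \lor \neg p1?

u0: does not force it — u0 \nVdash p1 \lor \neg p1: neither disjunct is forced at u0.
u1: does not force it — u1 \nVdash p1 \lor \neg p1: neither disjunct is forced at u1.
u2: forces it.
u3: forces it.
Worlds forcing the formula: {u2, u3}.

2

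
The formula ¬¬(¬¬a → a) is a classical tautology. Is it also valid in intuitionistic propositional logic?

This is the double negation of double-negation elimination, which is intuitionistically derivable.
By Glivenko's theorem the double negation of any classical propositional tautology is intuitionistically provable; ¬¬a → a is classically a tautology.

Yes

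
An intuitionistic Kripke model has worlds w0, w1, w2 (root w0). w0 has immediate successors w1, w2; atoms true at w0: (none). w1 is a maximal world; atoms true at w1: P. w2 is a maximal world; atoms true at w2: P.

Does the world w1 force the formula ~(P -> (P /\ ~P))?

w1 ||- ~(P -> (P /\ ~P)): no world accessible from w1 forces P -> (P /\ ~P).

Yes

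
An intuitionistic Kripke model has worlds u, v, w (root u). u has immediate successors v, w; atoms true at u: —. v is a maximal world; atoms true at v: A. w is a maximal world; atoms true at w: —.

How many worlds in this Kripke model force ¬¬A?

1

u: does not force it — u ⊮ ¬¬A since w is accessible from u and w ⊩ ¬A.
v: forces it.
w: does not force it — w ⊮ ¬¬A since w is accessible from w and w ⊩ ¬A.
Worlds forcing the formula: {v}.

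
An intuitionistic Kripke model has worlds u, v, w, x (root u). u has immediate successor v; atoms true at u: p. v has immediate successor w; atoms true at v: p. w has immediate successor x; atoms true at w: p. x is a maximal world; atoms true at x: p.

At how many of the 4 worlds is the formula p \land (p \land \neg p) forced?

0

u: does not force it — u \nVdash p \land (p \land \neg p) since u fails p \land \neg p.
v: does not force it — v \nVdash p \land (p \land \neg p) since v fails p \land \neg p.
w: does not force it — w \nVdash p \land (p \land \neg p) since w fails p \land \neg p.
x: does not force it.
Worlds forcing the formula: { }.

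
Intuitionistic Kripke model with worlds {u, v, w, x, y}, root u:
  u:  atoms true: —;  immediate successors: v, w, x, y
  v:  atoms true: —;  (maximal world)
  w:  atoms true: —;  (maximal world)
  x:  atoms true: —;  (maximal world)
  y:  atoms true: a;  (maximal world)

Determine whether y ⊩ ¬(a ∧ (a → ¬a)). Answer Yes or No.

y ⊩ ¬(a ∧ (a → ¬a)): no world accessible from y forces a ∧ (a → ¬a).

Yes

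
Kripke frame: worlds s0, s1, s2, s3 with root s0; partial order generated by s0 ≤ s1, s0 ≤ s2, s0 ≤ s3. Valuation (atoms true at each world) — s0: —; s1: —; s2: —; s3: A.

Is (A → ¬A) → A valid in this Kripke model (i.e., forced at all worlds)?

No

Not every world: s0 ⊮ (A → ¬A) → A.
s0 ⊮ (A → ¬A) → A: at the accessible world s1, s1 ⊩ A → ¬A but s1 ⊮ A.
s1 lacks atom A, so s1 ⊮ A.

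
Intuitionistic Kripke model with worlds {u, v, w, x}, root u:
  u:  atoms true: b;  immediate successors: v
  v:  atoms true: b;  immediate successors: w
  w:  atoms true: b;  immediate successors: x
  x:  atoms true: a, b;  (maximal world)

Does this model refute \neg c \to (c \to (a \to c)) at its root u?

No

u \Vdash \neg c \to (c \to (a \to c)): every world accessible from u that forces \neg c (namely u, v, w, x) also forces c \to (a \to c).
So the root u forces \neg c \to (c \to (a \to c)); the model is not a countermodel.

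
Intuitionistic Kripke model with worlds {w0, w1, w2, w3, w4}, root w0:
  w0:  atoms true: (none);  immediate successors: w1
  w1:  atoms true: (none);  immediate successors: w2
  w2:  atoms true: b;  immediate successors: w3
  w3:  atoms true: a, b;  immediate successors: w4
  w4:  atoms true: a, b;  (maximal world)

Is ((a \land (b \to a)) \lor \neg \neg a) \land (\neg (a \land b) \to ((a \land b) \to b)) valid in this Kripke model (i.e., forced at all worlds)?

w0 \Vdash ((a \land (b \to a)) \lor \neg \neg a) \land (\neg (a \land b) \to ((a \land b) \to b)) since w0 forces both conjuncts.
Since the root w0 forces ((a \land (b \to a)) \lor \neg \neg a) \land (\neg (a \land b) \to ((a \land b) \to b)) and forcing is persistent (monotone upward), every world forces it.

Yes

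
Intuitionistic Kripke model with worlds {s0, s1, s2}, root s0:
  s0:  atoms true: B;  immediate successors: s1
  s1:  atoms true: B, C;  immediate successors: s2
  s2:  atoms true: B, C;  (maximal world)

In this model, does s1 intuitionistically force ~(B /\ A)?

Yes

s1 ||- ~(B /\ A): no world accessible from s1 forces B /\ A.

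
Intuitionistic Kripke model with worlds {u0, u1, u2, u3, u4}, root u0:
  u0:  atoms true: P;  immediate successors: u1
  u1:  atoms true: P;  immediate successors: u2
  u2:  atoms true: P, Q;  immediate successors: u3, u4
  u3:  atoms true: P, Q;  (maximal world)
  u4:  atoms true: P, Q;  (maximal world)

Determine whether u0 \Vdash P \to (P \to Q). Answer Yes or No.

No

u0 \nVdash P \to (P \to Q): already at u0 itself, u0 \Vdash P but u0 \nVdash P \to Q.
u0 \nVdash P \to Q: already at u0 itself, u0 \Vdash P but u0 \nVdash Q.
u0 lacks atom Q, so u0 \nVdash Q.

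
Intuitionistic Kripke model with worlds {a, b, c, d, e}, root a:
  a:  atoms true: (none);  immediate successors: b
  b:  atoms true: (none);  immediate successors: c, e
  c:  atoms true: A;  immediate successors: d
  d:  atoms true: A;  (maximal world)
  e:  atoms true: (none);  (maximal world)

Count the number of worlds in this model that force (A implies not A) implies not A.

a: forces it.
b: forces it.
c: forces it.
d: forces it.
e: forces it.
Worlds forcing the formula: {a, b, c, d, e}.

5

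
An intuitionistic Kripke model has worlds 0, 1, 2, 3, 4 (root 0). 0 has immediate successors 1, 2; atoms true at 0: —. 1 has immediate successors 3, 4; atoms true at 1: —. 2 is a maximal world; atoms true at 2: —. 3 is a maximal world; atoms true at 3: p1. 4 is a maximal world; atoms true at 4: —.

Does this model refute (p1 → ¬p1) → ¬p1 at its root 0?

0 ⊩ (p1 → ¬p1) → ¬p1: every world accessible from 0 that forces p1 → ¬p1 (namely 2, 4) also forces ¬p1.
So the root 0 forces (p1 → ¬p1) → ¬p1; the model is not a countermodel.

No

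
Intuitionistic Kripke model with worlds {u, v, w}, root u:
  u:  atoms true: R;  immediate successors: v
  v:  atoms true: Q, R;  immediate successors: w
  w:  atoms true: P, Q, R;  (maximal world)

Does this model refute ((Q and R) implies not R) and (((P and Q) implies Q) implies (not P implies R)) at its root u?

u does not force ((Q and R) implies not R) and (((P and Q) implies Q) implies (not P implies R)) since u fails (Q and R) implies not R.
So the root u does not force ((Q and R) implies not R) and (((P and Q) implies Q) implies (not P implies R)); the model is a countermodel.

Yes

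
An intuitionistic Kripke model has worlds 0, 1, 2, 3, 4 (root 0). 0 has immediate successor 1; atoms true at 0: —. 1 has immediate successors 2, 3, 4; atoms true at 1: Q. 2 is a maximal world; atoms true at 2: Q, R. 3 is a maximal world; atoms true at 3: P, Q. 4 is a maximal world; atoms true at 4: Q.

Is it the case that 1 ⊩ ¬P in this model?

No

1 ⊮ ¬P since 3 is accessible from 1 and 3 ⊩ P.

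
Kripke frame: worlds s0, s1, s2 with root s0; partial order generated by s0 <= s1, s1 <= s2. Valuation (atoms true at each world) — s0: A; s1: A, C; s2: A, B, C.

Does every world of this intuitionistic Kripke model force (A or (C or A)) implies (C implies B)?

No

Not every world: s0 does not force (A or (C or A)) implies (C implies B).
s0 does not force (A or (C or A)) implies (C implies B): already at s0 itself, s0 forces A or (C or A) but s0 does not force C implies B.
s0 does not force C implies B: at the accessible world s1, s1 forces C but s1 does not force B.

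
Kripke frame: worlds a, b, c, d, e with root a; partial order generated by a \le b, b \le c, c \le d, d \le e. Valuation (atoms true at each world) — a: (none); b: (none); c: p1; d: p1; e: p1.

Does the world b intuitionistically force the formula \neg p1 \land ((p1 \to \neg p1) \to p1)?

b \nVdash \neg p1 \land ((p1 \to \neg p1) \to p1) since b fails \neg p1.

No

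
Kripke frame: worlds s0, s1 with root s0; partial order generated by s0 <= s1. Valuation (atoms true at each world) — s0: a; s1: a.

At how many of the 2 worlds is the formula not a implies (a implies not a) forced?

2

s0: forces it.
s1: forces it.
Worlds forcing the formula: {s0, s1}.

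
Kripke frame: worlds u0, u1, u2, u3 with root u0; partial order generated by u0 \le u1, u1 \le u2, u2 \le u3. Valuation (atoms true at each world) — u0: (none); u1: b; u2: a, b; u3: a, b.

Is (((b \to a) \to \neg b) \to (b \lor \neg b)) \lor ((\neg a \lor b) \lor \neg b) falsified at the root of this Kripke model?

No

u0 \Vdash (((b \to a) \to \neg b) \to (b \lor \neg b)) \lor ((\neg a \lor b) \lor \neg b) via the disjunct ((b \to a) \to \neg b) \to (b \lor \neg b).
So the root u0 forces (((b \to a) \to \neg b) \to (b \lor \neg b)) \lor ((\neg a \lor b) \lor \neg b); the model is not a countermodel.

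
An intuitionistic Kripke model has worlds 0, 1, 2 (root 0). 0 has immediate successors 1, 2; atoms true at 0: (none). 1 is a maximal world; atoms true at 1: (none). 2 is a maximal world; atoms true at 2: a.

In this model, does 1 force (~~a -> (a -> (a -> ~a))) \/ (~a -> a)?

1 ||- (~~a -> (a -> (a -> ~a))) \/ (~a -> a) via the disjunct ~~a -> (a -> (a -> ~a)).

Yes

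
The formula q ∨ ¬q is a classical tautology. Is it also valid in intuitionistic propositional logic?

This is the law of excluded middle, which is not intuitionistically valid.
A Kripke countermodel: worlds 0, 1; order generated by 0 ≤ 1; atoms true at each world — 0:{}; 1:{q}.
0 ⊮ q ∨ ¬q: neither disjunct is forced at 0.
0 lacks atom q, so 0 ⊮ q.
So the root 0 does not force the formula.

No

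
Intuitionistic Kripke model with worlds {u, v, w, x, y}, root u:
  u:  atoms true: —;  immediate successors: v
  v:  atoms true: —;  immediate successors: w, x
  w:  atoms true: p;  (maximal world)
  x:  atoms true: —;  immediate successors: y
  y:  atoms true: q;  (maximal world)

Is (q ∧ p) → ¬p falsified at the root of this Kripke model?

u ⊩ (q ∧ p) → ¬p vacuously: no world accessible from u forces the antecedent q ∧ p.
So the root u forces (q ∧ p) → ¬p; the model is not a countermodel.

No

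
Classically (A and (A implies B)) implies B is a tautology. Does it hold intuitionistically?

This is modus ponens in implicational form, which is intuitionistically derivable.
If a world forces A and A implies B, then applying the implication at that world (which is accessible from itself) gives B.

Yes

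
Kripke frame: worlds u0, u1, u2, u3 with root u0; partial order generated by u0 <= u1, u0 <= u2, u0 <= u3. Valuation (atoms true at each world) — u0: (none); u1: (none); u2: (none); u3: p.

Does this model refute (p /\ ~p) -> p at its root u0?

u0 ||- (p /\ ~p) -> p vacuously: no world accessible from u0 forces the antecedent p /\ ~p.
So the root u0 forces (p /\ ~p) -> p; the model is not a countermodel.

No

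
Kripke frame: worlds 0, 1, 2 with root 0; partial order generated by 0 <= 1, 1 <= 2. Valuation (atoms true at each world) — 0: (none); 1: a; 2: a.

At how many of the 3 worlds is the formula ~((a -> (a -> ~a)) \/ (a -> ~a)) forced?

0: forces it.
1: forces it.
2: forces it.
Worlds forcing the formula: {0, 1, 2}.

3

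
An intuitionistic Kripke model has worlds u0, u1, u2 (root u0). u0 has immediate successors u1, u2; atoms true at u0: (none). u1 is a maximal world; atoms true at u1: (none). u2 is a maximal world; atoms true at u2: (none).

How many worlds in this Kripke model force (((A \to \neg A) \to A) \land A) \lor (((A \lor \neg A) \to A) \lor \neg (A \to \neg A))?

0

u0: does not force it — u0 \nVdash (((A \to \neg A) \to A) \land A) \lor (((A \lor \neg A) \to A) \lor \neg (A \to \neg A)): neither disjunct is forced at u0.
u1: does not force it — u1 \nVdash (((A \to \neg A) \to A) \land A) \lor (((A \lor \neg A) \to A) \lor \neg (A \to \neg A)): neither disjunct is forced at u1.
u2: does not force it.
Worlds forcing the formula: { }.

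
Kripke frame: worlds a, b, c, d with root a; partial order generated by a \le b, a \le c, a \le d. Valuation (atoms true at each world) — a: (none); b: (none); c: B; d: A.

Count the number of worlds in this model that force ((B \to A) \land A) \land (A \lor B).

1

a: does not force it — a \nVdash ((B \to A) \land A) \land (A \lor B) since a fails (B \to A) \land A.
b: does not force it — b \nVdash ((B \to A) \land A) \land (A \lor B) since b fails (B \to A) \land A.
c: does not force it.
d: forces it.
Worlds forcing the formula: {d}.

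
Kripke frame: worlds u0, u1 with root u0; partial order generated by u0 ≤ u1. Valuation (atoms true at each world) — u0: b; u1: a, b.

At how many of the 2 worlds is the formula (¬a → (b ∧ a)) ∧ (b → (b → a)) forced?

1

u0: does not force it — u0 ⊮ (¬a → (b ∧ a)) ∧ (b → (b → a)) since u0 fails b → (b → a).
u1: forces it.
Worlds forcing the formula: {u1}.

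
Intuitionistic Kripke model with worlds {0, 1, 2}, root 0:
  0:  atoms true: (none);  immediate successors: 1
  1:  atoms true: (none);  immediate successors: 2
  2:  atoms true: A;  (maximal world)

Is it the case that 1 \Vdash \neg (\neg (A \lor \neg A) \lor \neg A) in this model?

1 \Vdash \neg (\neg (A \lor \neg A) \lor \neg A): no world accessible from 1 forces \neg (A \lor \neg A) \lor \neg A.

Yes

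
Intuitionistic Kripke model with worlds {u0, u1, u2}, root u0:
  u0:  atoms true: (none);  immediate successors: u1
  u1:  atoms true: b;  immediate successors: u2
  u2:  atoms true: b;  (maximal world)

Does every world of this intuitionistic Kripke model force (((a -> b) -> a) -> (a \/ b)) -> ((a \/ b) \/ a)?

Not every world: u0 ||-/- (((a -> b) -> a) -> (a \/ b)) -> ((a \/ b) \/ a).
u0 ||-/- (((a -> b) -> a) -> (a \/ b)) -> ((a \/ b) \/ a): already at u0 itself, u0 ||- ((a -> b) -> a) -> (a \/ b) but u0 ||-/- (a \/ b) \/ a.
u0 ||-/- (a \/ b) \/ a: neither disjunct is forced at u0.
u0 ||-/- a \/ b: neither disjunct is forced at u0.

No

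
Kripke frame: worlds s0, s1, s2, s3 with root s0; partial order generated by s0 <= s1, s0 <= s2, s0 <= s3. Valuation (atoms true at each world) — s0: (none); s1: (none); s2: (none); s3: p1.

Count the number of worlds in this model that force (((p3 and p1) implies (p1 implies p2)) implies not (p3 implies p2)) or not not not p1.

2

s0: does not force it — s0 does not force (((p3 and p1) implies (p1 implies p2)) implies not (p3 implies p2)) or not not not p1: neither disjunct is forced at s0.
s1: forces it.
s2: forces it.
s3: does not force it — s3 does not force (((p3 and p1) implies (p1 implies p2)) implies not (p3 implies p2)) or not not not p1: neither disjunct is forced at s3.
Worlds forcing the formula: {s1, s2}.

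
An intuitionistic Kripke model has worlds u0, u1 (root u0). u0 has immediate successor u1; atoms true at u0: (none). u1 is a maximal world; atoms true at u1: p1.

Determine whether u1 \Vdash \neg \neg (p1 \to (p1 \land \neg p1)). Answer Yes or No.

u1 \nVdash \neg \neg (p1 \to (p1 \land \neg p1)) since u1 is accessible from u1 and u1 \Vdash \neg (p1 \to (p1 \land \neg p1)).
u1 \Vdash \neg (p1 \to (p1 \land \neg p1)): no world accessible from u1 forces p1 \to (p1 \land \neg p1).

No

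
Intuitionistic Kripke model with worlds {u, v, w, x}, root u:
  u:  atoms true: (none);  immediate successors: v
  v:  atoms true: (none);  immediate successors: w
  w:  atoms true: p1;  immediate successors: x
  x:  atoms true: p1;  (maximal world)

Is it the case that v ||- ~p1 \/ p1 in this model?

v ||-/- ~p1 \/ p1: neither disjunct is forced at v.
v ||-/- ~p1 since w is accessible from v and w ||- p1.

No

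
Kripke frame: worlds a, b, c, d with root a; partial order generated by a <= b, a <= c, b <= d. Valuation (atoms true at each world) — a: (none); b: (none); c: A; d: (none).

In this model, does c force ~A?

c ||-/- ~A since c is accessible from c and c ||- A.

No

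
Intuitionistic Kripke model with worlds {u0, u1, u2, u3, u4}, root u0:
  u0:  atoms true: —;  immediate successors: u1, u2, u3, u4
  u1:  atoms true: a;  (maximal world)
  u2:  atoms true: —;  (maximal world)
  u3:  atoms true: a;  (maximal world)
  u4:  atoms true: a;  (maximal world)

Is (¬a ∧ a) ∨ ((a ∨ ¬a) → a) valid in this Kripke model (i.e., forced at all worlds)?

No

Not every world: u0 ⊮ (¬a ∧ a) ∨ ((a ∨ ¬a) → a).
u0 ⊮ (¬a ∧ a) ∨ ((a ∨ ¬a) → a): neither disjunct is forced at u0.
u0 ⊮ ¬a ∧ a since u0 fails ¬a.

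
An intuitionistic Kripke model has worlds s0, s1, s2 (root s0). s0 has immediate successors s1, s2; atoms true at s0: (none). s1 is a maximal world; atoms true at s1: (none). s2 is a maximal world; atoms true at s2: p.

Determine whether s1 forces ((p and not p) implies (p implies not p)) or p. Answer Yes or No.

s1 forces ((p and not p) implies (p implies not p)) or p via the disjunct (p and not p) implies (p implies not p).

Yes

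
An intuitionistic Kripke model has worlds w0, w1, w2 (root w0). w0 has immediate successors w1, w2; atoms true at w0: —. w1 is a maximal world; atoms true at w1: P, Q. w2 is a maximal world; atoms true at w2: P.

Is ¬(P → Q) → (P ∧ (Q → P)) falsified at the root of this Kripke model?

No

w0 ⊩ ¬(P → Q) → (P ∧ (Q → P)): every world accessible from w0 that forces ¬(P → Q) (namely w2) also forces P ∧ (Q → P).
So the root w0 forces ¬(P → Q) → (P ∧ (Q → P)); the model is not a countermodel.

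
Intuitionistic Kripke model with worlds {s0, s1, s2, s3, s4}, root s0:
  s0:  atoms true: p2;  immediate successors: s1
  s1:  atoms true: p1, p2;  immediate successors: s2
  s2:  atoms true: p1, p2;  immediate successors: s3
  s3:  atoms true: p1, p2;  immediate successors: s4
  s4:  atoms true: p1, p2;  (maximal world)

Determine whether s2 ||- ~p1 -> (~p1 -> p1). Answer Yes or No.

s2 ||- ~p1 -> (~p1 -> p1) vacuously: no world accessible from s2 forces the antecedent ~p1.

Yes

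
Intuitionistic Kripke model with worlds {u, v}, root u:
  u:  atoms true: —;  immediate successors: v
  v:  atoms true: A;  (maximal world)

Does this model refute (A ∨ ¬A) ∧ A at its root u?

u ⊮ (A ∨ ¬A) ∧ A since u fails A ∨ ¬A.
So the root u does not force (A ∨ ¬A) ∧ A; the model is a countermodel.

Yes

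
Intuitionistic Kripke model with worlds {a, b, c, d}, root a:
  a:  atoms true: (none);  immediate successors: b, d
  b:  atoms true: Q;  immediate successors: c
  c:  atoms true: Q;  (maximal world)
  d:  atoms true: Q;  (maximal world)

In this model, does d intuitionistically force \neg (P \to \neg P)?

d \nVdash \neg (P \to \neg P) since d is accessible from d and d \Vdash P \to \neg P.
d \Vdash P \to \neg P vacuously: no world accessible from d forces the antecedent P.

No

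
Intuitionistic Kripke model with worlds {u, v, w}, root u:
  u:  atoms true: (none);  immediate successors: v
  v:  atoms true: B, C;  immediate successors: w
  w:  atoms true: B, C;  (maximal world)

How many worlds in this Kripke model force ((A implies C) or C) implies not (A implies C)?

0

u: does not force it — u does not force ((A implies C) or C) implies not (A implies C): already at u itself, u forces (A implies C) or C but u does not force not (A implies C).
v: does not force it.
w: does not force it.
Worlds forcing the formula: { }.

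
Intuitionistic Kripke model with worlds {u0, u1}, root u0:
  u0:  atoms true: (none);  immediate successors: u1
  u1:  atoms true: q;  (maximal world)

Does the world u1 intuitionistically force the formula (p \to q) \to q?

u1 \Vdash (p \to q) \to q: every world accessible from u1 that forces p \to q (namely u1) also forces q.

Yes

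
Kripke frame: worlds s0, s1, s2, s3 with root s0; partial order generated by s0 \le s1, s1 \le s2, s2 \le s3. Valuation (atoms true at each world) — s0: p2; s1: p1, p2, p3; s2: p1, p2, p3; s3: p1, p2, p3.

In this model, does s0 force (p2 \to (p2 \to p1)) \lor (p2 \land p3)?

s0 \nVdash (p2 \to (p2 \to p1)) \lor (p2 \land p3): neither disjunct is forced at s0.
s0 \nVdash p2 \to (p2 \to p1): already at s0 itself, s0 \Vdash p2 but s0 \nVdash p2 \to p1.
s0 \nVdash p2 \to p1: already at s0 itself, s0 \Vdash p2 but s0 \nVdash p1.
s0 lacks atom p1, so s0 \nVdash p1.

No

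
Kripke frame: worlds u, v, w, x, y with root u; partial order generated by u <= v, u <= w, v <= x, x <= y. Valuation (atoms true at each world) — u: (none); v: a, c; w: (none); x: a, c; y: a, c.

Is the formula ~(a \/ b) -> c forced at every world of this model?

No

Not every world: u ||-/- ~(a \/ b) -> c.
u ||-/- ~(a \/ b) -> c: at the accessible world w, w ||- ~(a \/ b) but w ||-/- c.
w lacks atom c, so w ||-/- c.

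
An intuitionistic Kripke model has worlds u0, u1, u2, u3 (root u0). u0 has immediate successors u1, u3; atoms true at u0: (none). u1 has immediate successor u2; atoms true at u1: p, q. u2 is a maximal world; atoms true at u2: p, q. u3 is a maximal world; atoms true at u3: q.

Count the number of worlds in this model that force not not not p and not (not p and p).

1

u0: does not force it — u0 does not force not not not p and not (not p and p) since u0 fails not not not p.
u1: does not force it.
u2: does not force it.
u3: forces it.
Worlds forcing the formula: {u3}.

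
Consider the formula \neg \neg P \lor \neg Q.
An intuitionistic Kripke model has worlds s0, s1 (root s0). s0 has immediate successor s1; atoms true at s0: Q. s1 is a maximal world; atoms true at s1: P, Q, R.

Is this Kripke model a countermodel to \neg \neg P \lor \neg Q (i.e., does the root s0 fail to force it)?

s0 \Vdash \neg \neg P \lor \neg Q via the disjunct \neg \neg P.
So the root s0 forces \neg \neg P \lor \neg Q; the model is not a countermodel.

No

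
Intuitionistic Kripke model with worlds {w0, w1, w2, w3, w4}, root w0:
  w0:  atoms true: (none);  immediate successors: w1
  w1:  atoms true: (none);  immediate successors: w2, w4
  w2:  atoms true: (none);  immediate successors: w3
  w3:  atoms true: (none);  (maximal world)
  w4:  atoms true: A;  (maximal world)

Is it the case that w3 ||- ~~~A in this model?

Yes

w3 ||- ~~~A: no world accessible from w3 forces ~~A.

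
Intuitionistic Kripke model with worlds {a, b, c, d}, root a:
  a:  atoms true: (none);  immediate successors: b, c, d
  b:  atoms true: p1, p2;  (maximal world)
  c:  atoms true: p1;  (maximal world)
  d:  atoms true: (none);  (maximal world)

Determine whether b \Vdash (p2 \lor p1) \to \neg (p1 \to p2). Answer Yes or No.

No

b \nVdash (p2 \lor p1) \to \neg (p1 \to p2): already at b itself, b \Vdash p2 \lor p1 but b \nVdash \neg (p1 \to p2).
b \nVdash \neg (p1 \to p2) since b is accessible from b and b \Vdash p1 \to p2.
b \Vdash p1 \to p2: every world accessible from b that forces p1 (namely b) also forces p2.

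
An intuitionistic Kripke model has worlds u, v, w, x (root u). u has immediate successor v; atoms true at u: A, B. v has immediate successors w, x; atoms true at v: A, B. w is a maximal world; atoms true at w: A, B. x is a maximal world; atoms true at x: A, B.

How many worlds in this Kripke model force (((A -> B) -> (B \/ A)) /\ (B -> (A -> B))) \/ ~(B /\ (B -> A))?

u: forces it.
v: forces it.
w: forces it.
x: forces it.
Worlds forcing the formula: {u, v, w, x}.

4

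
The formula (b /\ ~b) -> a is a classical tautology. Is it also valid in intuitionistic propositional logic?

This is an instance of ex falso quodlibet, which is intuitionistically derivable.
No world can force both b and ~b, so the antecedent b /\ ~b is never forced and the implication holds vacuously at every world.

Yes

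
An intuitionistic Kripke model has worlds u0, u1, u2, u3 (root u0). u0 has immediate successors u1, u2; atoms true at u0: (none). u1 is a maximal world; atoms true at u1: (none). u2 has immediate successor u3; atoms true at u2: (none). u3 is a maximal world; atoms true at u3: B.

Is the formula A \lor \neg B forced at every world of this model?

Not every world: u0 \nVdash A \lor \neg B.
u0 \nVdash A \lor \neg B: neither disjunct is forced at u0.
u0 lacks atom A, so u0 \nVdash A.

No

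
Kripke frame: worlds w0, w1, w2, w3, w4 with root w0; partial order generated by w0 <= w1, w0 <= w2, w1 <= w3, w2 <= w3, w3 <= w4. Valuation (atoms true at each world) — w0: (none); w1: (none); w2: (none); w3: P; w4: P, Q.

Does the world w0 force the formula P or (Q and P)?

w0 does not force P or (Q and P): neither disjunct is forced at w0.
w0 lacks atom P, so w0 does not force P.

No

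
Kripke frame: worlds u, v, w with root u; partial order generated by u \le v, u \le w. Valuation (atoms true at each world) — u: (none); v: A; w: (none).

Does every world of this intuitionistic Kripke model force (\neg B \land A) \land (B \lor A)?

No

Not every world: u \nVdash (\neg B \land A) \land (B \lor A).
u \nVdash (\neg B \land A) \land (B \lor A) since u fails \neg B \land A.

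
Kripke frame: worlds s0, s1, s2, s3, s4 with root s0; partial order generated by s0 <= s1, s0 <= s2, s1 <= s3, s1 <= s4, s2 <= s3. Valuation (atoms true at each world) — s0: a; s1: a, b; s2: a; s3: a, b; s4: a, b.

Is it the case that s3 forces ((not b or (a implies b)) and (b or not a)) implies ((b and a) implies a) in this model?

s3 forces ((not b or (a implies b)) and (b or not a)) implies ((b and a) implies a): every world accessible from s3 that forces (not b or (a implies b)) and (b or not a) (namely s3) also forces (b and a) implies a.

Yes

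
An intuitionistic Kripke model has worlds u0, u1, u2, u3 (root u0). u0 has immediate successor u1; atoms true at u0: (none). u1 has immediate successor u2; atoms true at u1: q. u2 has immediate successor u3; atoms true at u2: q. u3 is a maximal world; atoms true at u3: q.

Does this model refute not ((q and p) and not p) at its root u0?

u0 forces not ((q and p) and not p): no world accessible from u0 forces (q and p) and not p.
So the root u0 forces not ((q and p) and not p); the model is not a countermodel.

No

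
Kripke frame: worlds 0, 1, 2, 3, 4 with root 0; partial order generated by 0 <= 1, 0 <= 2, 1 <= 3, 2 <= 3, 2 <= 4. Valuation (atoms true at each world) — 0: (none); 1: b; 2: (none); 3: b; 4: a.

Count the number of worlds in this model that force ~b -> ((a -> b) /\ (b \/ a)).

0: does not force it — 0 ||-/- ~b -> ((a -> b) /\ (b \/ a)): at the accessible world 4, 4 ||- ~b but 4 ||-/- (a -> b) /\ (b \/ a).
1: forces it.
2: does not force it — 2 ||-/- ~b -> ((a -> b) /\ (b \/ a)): at the accessible world 4, 4 ||- ~b but 4 ||-/- (a -> b) /\ (b \/ a).
3: forces it.
4: does not force it.
Worlds forcing the formula: {1, 3}.

2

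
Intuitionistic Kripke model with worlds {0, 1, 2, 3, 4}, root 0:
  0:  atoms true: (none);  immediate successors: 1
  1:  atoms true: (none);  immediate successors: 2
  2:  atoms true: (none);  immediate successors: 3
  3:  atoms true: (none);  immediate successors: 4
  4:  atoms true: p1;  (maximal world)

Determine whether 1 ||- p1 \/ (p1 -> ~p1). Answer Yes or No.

1 ||-/- p1 \/ (p1 -> ~p1): neither disjunct is forced at 1.
1 lacks atom p1, so 1 ||-/- p1.

No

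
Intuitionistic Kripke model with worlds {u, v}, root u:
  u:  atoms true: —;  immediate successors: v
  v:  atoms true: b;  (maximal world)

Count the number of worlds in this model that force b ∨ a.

u: does not force it — u ⊮ b ∨ a: neither disjunct is forced at u.
v: forces it.
Worlds forcing the formula: {v}.

1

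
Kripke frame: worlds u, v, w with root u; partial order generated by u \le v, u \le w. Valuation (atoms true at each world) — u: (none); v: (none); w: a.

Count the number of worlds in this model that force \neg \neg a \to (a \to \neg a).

1

u: does not force it — u \nVdash \neg \neg a \to (a \to \neg a): at the accessible world w, w \Vdash \neg \neg a but w \nVdash a \to \neg a.
v: forces it.
w: does not force it — w \nVdash \neg \neg a \to (a \to \neg a): already at w itself, w \Vdash \neg \neg a but w \nVdash a \to \neg a.
Worlds forcing the formula: {v}.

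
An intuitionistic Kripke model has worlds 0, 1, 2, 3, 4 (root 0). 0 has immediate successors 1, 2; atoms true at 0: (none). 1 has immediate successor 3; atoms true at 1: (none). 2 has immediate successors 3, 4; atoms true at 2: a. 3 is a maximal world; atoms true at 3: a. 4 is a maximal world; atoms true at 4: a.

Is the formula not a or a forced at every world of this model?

No

Not every world: 0 does not force not a or a.
0 does not force not a or a: neither disjunct is forced at 0.
0 does not force not a since 2 is accessible from 0 and 2 forces a.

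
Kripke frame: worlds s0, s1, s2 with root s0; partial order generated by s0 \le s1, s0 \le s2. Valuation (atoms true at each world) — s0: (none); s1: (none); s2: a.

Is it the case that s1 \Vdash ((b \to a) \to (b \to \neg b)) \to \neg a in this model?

s1 \Vdash ((b \to a) \to (b \to \neg b)) \to \neg a: every world accessible from s1 that forces (b \to a) \to (b \to \neg b) (namely s1) also forces \neg a.

Yes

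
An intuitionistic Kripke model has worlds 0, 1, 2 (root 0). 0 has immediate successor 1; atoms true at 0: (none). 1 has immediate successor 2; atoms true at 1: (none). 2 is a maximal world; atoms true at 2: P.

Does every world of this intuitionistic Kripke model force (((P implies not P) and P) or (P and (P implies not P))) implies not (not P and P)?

Yes

0 forces (((P implies not P) and P) or (P and (P implies not P))) implies not (not P and P) vacuously: no world accessible from 0 forces the antecedent ((P implies not P) and P) or (P and (P implies not P)).
Since the root 0 forces (((P implies not P) and P) or (P and (P implies not P))) implies not (not P and P) and forcing is persistent (monotone upward), every world forces it.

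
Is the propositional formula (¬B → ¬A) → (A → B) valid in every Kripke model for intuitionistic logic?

No

This is the converse of contraposition, which is not intuitionistically valid.
A Kripke countermodel: worlds a, b; order generated by a ≤ b; atoms true at each world — a:{A}; b:{A,B}.
a ⊮ (¬B → ¬A) → (A → B): already at a itself, a ⊩ ¬B → ¬A but a ⊮ A → B.
a ⊮ A → B: already at a itself, a ⊩ A but a ⊮ B.
a lacks atom B, so a ⊮ B.
So the root a does not force the formula.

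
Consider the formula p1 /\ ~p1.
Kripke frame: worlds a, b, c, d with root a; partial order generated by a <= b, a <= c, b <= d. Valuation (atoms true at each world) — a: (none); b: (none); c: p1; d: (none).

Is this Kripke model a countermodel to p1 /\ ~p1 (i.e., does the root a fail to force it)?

a ||-/- p1 /\ ~p1 since a fails p1.
So the root a does not force p1 /\ ~p1; the model is a countermodel.

Yes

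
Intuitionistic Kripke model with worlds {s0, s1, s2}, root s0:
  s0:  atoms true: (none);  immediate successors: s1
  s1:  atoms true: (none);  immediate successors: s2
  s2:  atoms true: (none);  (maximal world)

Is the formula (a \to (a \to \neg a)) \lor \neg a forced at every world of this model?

Yes

s0 \Vdash (a \to (a \to \neg a)) \lor \neg a via the disjunct a \to (a \to \neg a).
Since the root s0 forces (a \to (a \to \neg a)) \lor \neg a and forcing is persistent (monotone upward), every world forces it.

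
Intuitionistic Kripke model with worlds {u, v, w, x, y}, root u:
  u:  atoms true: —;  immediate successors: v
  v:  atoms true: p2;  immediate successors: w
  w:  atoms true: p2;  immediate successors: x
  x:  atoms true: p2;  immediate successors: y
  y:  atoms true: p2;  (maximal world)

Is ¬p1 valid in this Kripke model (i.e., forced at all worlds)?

u ⊩ ¬p1: no world accessible from u forces p1.
Since the root u forces ¬p1 and forcing is persistent (monotone upward), every world forces it.

Yes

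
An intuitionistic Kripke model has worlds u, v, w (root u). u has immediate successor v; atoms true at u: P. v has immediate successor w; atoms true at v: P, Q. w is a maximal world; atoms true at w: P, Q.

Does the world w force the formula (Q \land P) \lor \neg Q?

Yes

w \Vdash (Q \land P) \lor \neg Q via the disjunct Q \land P.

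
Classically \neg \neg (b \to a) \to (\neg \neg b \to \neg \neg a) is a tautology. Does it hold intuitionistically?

Yes

This is the distribution of double negation over implication, which is intuitionistically derivable.
Assume \neg \neg (b \to a) and \neg \neg b; suppose \neg a. Then b \to a would give \neg b (by contraposition), contradicting \neg \neg b; so \neg (b \to a), contradicting \neg \neg (b \to a). Hence \neg \neg a.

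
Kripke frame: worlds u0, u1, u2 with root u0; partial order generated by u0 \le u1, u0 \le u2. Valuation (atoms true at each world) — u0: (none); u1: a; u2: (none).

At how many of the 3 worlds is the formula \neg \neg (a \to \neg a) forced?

u0: does not force it — u0 \nVdash \neg \neg (a \to \neg a) since u1 is accessible from u0 and u1 \Vdash \neg (a \to \neg a).
u1: does not force it — u1 \nVdash \neg \neg (a \to \neg a) since u1 is accessible from u1 and u1 \Vdash \neg (a \to \neg a).
u2: forces it.
Worlds forcing the formula: {u2}.

1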